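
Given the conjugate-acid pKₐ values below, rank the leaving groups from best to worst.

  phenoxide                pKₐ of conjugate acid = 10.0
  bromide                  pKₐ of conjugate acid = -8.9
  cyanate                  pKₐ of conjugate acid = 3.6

Lower conjugate-acid pKₐ ⇒ weaker base ⇒ better leaving group.
Sorting by the given values: bromide (-8.9), cyanate (3.6), phenoxide (10.0).

bromide > cyanate > phenoxide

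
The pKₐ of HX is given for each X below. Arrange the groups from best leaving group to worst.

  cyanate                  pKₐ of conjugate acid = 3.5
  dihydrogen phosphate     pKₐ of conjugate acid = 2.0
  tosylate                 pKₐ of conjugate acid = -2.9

tosylate > dihydrogen phosphate > cyanate

Lower conjugate-acid pKₐ ⇒ weaker base ⇒ better leaving group.
Sorting by the given values: tosylate (-2.9), dihydrogen phosphate (2.0), cyanate (3.5).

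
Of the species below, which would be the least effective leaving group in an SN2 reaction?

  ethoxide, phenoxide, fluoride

ethoxide

fluoride: pKₐ(HF) ≈ 3.2
phenoxide: pKₐ(C₆H₅OH (phenol)) ≈ 10
ethoxide: pKₐ(CH₃CH₂OH) ≈ 16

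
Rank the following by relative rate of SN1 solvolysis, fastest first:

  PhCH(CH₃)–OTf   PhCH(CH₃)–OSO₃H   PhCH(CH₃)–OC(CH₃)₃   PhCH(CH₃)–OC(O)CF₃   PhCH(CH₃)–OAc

PhCH(CH₃)–OTf > PhCH(CH₃)–OSO₃H > PhCH(CH₃)–OC(O)CF₃ > PhCH(CH₃)–OAc > PhCH(CH₃)–OC(CH₃)₃

The skeletons are identical, so relative rate is governed entirely by leaving-group ability.
A good leaving group is a weak base: the lower the pKₐ of its conjugate acid, the more readily it departs.
PhCH(CH₃)–OTf loses OTf⁻: pKₐ(CF₃SO₃H (triflic acid)) ≈ -14
PhCH(CH₃)–OSO₃H loses HSO₄⁻: pKₐ(H₂SO₄) ≈ -3
PhCH(CH₃)–OC(O)CF₃ loses CF₃COO⁻: pKₐ(CF₃COOH) ≈ 0.2
PhCH(CH₃)–OAc loses AcO⁻: pKₐ(CH₃COOH) ≈ 4.8
PhCH(CH₃)–OC(CH₃)₃ loses (CH₃)₃CO⁻: pKₐ(t-BuOH) ≈ 18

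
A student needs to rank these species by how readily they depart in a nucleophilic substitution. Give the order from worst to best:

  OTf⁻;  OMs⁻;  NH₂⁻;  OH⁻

NH₂⁻ < OH⁻ < OMs⁻ < OTf⁻

Leaving-group ability tracks the stability of the departed species; conjugate-acid pKₐ is the usual yardstick (lower pKₐ → better LG).
OTf⁻: pKₐ(CF₃SO₃H (triflic acid)) ≈ -14
OMs⁻: pKₐ(CH₃SO₃H (MsOH)) ≈ -1.9
OH⁻: pKₐ(H₂O) ≈ 15.7
NH₂⁻: pKₐ(NH₃) ≈ 38 — extremely strong base; never a leaving group
The question asks for worst first, so the sequence is read in increasing leaving-group ability.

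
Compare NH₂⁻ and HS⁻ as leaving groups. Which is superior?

HS⁻

HS⁻ is the better leaving group.
pKₐ(H₂S) ≈ 7 versus pKₐ(NH₃) ≈ 38: HS⁻ is the much weaker base.
Larger and more polarisable than the oxygen analogue.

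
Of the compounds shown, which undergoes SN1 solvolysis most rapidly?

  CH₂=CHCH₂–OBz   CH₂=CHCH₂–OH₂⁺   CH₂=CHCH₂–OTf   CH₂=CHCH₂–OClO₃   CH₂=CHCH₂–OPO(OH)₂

With the same alkyl group throughout, only the leaving group differentiates the rates.
The more stable X⁻ (or X) is on its own — i.e. the weaker a base it is — the better a leaving group it makes.
CH₂=CHCH₂–OTf loses OTf⁻: pKₐ(CF₃SO₃H (triflic acid)) ≈ -14
CH₂=CHCH₂–OClO₃ loses ClO₄⁻: pKₐ(HClO₄) ≈ -10
CH₂=CHCH₂–OH₂⁺ loses H₂O: pKₐ(H₃O⁺) ≈ -1.7
CH₂=CHCH₂–OPO(OH)₂ loses H₂PO₄⁻: pKₐ(H₃PO₄) ≈ 2.1
CH₂=CHCH₂–OBz loses PhCOO⁻: pKₐ(C₆H₅COOH) ≈ 4.2

CH₂=CHCH₂–OTf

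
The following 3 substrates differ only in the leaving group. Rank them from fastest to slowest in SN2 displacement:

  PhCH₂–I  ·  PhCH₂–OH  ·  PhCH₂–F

With the same alkyl group throughout, only the leaving group differentiates the rates.
The more stable X⁻ (or X) is on its own — i.e. the weaker a base it is — the better a leaving group it makes.
PhCH₂–I loses I⁻: pKₐ(HI) ≈ -10
PhCH₂–F loses F⁻: pKₐ(HF) ≈ 3.2
PhCH₂–OH loses OH⁻: pKₐ(H₂O) ≈ 15.7

PhCH₂–I > PhCH₂–F > PhCH₂–OH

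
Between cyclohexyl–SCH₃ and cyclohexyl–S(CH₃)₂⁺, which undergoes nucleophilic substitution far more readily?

cyclohexyl–S(CH₃)₂⁺

From cyclohexyl–SCH₃ the departing group would be RS⁻ (pKₐ(RSH (a thiol)) ≈ 10.5). Moderately basic; rarely leaves without activation.
From cyclohexyl–S(CH₃)₂⁺ the leaving group is SR'₂ (pKₐ(R'₂SH⁺) ≈ -7). Neutral; leaves from a sulfonium salt (R–SR'₂⁺).
(In practice cyclohexyl–S(CH₃)₂⁺ is made from cyclohexyl–SCH₃ by S-methylation with CH₃I, allowing neutral dimethyl sulfide, rather than methanethiolate, to depart.)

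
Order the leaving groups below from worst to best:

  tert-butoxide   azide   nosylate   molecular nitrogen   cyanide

tert-butoxide < cyanide < azide < nosylate < molecular nitrogen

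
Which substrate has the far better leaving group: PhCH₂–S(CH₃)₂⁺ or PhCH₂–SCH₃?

PhCH₂–S(CH₃)₂⁺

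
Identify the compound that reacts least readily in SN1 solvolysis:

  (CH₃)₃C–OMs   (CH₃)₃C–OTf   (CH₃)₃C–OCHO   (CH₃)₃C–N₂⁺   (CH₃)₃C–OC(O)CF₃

(CH₃)₃C–OCHO

Identical carbon frameworks mean the comparison reduces to leaving-group quality.
Leaving-group ability tracks the stability of the departed species; conjugate-acid pKₐ is the usual yardstick (lower pKₐ → better LG).
(CH₃)₃C–N₂⁺ loses N₂: no meaningful conjugate acid; N₂ departs as an exceptionally stable neutral molecule
(CH₃)₃C–OTf loses OTf⁻: pKₐ(CF₃SO₃H (triflic acid)) ≈ -14
(CH₃)₃C–OMs loses OMs⁻: pKₐ(CH₃SO₃H (MsOH)) ≈ -1.9
(CH₃)₃C–OC(O)CF₃ loses CF₃COO⁻: pKₐ(CF₃COOH) ≈ 0.2
(CH₃)₃C–OCHO loses HCOO⁻: pKₐ(HCOOH) ≈ 3.8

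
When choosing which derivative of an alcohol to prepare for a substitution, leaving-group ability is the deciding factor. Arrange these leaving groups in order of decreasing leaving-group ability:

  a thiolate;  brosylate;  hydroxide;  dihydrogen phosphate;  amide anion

Rank by basicity of the departing species: weakest base leaves most easily.
brosylate: pKₐ(p-BrC₆H₄SO₃H) ≈ -2.8
dihydrogen phosphate: pKₐ(H₃PO₄) ≈ 2.1
a thiolate: pKₐ(RSH (a thiol)) ≈ 10.5
hydroxide: pKₐ(H₂O) ≈ 15.7
amide anion: pKₐ(NH₃) ≈ 38

brosylate > dihydrogen phosphate > a thiolate > hydroxide > amide anion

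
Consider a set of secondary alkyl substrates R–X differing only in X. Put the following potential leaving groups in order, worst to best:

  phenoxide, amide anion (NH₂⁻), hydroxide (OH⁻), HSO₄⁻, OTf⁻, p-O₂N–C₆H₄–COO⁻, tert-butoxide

The more stable X⁻ (or X) is on its own — i.e. the weaker a base it is — the better a leaving group it makes.
OTf⁻: pKₐ(CF₃SO₃H (triflic acid)) ≈ -14 — charge spread over three oxygens and a CF₃ group; the premier leaving group in synthesis
HSO₄⁻: pKₐ(H₂SO₄) ≈ -3 — conjugate base of a strong mineral acid
p-O₂N–C₆H₄–COO⁻: pKₐ(p-nitrobenzoic acid) ≈ 3.4 — electron-withdrawing nitro group stabilises the carboxylate
phenoxide: pKₐ(C₆H₅OH (phenol)) ≈ 10 — resonance into the ring helps, but still a poor LG
hydroxide (OH⁻): pKₐ(H₂O) ≈ 15.7
tert-butoxide: pKₐ(t-BuOH) ≈ 18 — bulky, strongly basic alkoxide
amide anion (NH₂⁻): pKₐ(NH₃) ≈ 38 — extremely strong base; never a leaving group
Reversing gives the worst-to-best order requested.

amide anion (NH₂⁻) < tert-butoxide < hydroxide (OH⁻) < phenoxide < p-O₂N–C₆H₄–COO⁻ < HSO₄⁻ < OTf⁻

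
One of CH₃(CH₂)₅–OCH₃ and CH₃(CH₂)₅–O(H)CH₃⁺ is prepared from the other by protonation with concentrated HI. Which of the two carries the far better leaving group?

CH₃(CH₂)₅–O(H)CH₃⁺

From CH₃(CH₂)₅–OCH₃ the departing group would be CH₃O⁻ (pKₐ(CH₃OH) ≈ 15.5). Strong base; alkoxides do not leave unassisted.
From CH₃(CH₂)₅–O(H)CH₃⁺ the leaving group is R'OH (pKₐ(R'OH₂⁺) ≈ -2.4). Neutral; leaves from a protonated ether (an oxonium ion, R–O(H)R'⁺).
Protonation with concentrated HI works by allowing neutral methanol, rather than methoxide, to depart, making CH₃(CH₂)₅–O(H)CH₃⁺ enormously more reactive.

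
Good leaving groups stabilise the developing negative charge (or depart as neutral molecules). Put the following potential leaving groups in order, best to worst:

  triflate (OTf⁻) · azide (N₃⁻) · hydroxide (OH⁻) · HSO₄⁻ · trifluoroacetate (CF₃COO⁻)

triflate (OTf⁻): pKₐ(CF₃SO₃H (triflic acid)) ≈ -14
HSO₄⁻: pKₐ(H₂SO₄) ≈ -3
trifluoroacetate (CF₃COO⁻): pKₐ(CF₃COOH) ≈ 0.2 — strongly electron-withdrawing CF₃ stabilises the carboxylate
azide (N₃⁻): pKₐ(HN₃) ≈ 4.7
hydroxide (OH⁻): pKₐ(H₂O) ≈ 15.7 — strong base; essentially never leaves without prior activation

triflate (OTf⁻) > HSO₄⁻ > trifluoroacetate (CF₃COO⁻) > azide (N₃⁻) > hydroxide (OH⁻)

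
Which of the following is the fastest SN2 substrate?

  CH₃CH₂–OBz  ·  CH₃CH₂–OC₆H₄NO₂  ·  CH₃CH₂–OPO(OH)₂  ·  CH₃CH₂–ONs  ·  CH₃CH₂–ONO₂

With the same alkyl group throughout, only the leaving group differentiates the rates.
The more stable X⁻ (or X) is on its own — i.e. the weaker a base it is — the better a leaving group it makes.
CH₃CH₂–ONs loses ONs⁻: pKₐ(p-O₂NC₆H₄SO₃H) ≈ -3.5
CH₃CH₂–ONO₂ loses NO₃⁻: pKₐ(HNO₃) ≈ -1.3
CH₃CH₂–OPO(OH)₂ loses H₂PO₄⁻: pKₐ(H₃PO₄) ≈ 2.1
CH₃CH₂–OBz loses PhCOO⁻: pKₐ(C₆H₅COOH) ≈ 4.2
CH₃CH₂–OC₆H₄NO₂ loses p-O₂N–C₆H₄–O⁻: pKₐ(p-nitrophenol) ≈ 7.2

CH₃CH₂–ONs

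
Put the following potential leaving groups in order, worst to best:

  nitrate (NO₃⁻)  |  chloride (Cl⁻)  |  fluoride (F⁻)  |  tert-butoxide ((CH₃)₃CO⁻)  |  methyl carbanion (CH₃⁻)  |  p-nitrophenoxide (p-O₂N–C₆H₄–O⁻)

chloride (Cl⁻): pKₐ(HCl) ≈ -7 — moderately weak base
nitrate (NO₃⁻): pKₐ(HNO₃) ≈ -1.3 — resonance-delocalised over three oxygens
fluoride (F⁻): pKₐ(HF) ≈ 3.2 — small and strongly basic; the poor halide leaving group
p-nitrophenoxide (p-O₂N–C₆H₄–O⁻): pKₐ(p-nitrophenol) ≈ 7.2 — nitro group delocalises the charge; the classic chromogenic LG
tert-butoxide ((CH₃)₃CO⁻): pKₐ(t-BuOH) ≈ 18
methyl carbanion (CH₃⁻): pKₐ(CH₄) ≈ 48
The question asks for worst first, so the sequence is read in increasing leaving-group ability.

methyl carbanion (CH₃⁻) < tert-butoxide ((CH₃)₃CO⁻) < p-nitrophenoxide (p-O₂N–C₆H₄–O⁻) < fluoride (F⁻) < nitrate (NO₃⁻) < chloride (Cl⁻)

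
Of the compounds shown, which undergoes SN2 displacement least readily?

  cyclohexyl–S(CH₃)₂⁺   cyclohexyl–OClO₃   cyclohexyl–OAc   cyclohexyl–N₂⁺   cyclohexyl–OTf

The skeletons are identical, so relative rate is governed entirely by leaving-group ability.
Rank by basicity of the departing species: weakest base leaves most easily.
cyclohexyl–N₂⁺ loses N₂: no meaningful conjugate acid; N₂ departs as an exceptionally stable neutral molecule
cyclohexyl–OTf loses OTf⁻: pKₐ(CF₃SO₃H (triflic acid)) ≈ -14
cyclohexyl–OClO₃ loses ClO₄⁻: pKₐ(HClO₄) ≈ -10
cyclohexyl–S(CH₃)₂⁺ loses SR'₂: pKₐ(R'₂SH⁺) ≈ -7
cyclohexyl–OAc loses AcO⁻: pKₐ(CH₃COOH) ≈ 4.8

cyclohexyl–OAc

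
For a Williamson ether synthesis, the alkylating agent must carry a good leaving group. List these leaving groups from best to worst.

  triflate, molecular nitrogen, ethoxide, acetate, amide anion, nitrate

molecular nitrogen > triflate > nitrate > acetate > ethoxide > amide anion

A good leaving group is a weak base: the lower the pKₐ of its conjugate acid, the more readily it departs.
molecular nitrogen: no meaningful conjugate acid; N₂ departs as an exceptionally stable neutral molecule
triflate: pKₐ(CF₃SO₃H (triflic acid)) ≈ -14 — charge spread over three oxygens and a CF₃ group; the premier leaving group in synthesis
nitrate: pKₐ(HNO₃) ≈ -1.3 — resonance-delocalised over three oxygens
acetate: pKₐ(CH₃COOH) ≈ 4.8
ethoxide: pKₐ(CH₃CH₂OH) ≈ 16 — strong base; alkoxides do not leave unassisted
amide anion: pKₐ(NH₃) ≈ 38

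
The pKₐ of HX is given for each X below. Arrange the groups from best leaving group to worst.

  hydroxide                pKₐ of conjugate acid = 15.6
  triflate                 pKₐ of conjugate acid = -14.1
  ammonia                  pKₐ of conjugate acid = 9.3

triflate > ammonia > hydroxide

Lower conjugate-acid pKₐ ⇒ weaker base ⇒ better leaving group.
Sorting by the given values: triflate (-14.1), ammonia (9.3), hydroxide (15.6).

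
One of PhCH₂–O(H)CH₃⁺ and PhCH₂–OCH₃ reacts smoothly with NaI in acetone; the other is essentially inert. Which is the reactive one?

From PhCH₂–OCH₃ the departing group would be CH₃O⁻ (pKₐ(CH₃OH) ≈ 15.5). Strong base; alkoxides do not leave unassisted.
From PhCH₂–O(H)CH₃⁺ the leaving group is R'OH (pKₐ(R'OH₂⁺) ≈ -2.4). Neutral; leaves from a protonated ether (an oxonium ion, R–O(H)R'⁺).
(In practice PhCH₂–O(H)CH₃⁺ is made from PhCH₂–OCH₃ by protonation with concentrated HI, allowing neutral methanol, rather than methoxide, to depart.)

PhCH₂–O(H)CH₃⁺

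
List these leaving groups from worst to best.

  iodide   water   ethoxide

ethoxide < water < iodide

iodide: pKₐ(HI) ≈ -10
water: pKₐ(H₃O⁺) ≈ -1.7
ethoxide: pKₐ(CH₃CH₂OH) ≈ 16
The question asks for worst first, so the sequence is read in increasing leaving-group ability.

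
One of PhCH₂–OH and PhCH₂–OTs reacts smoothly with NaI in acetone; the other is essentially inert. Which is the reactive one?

From PhCH₂–OH the departing group would be OH⁻ (pKₐ(H₂O) ≈ 15.7). Strong base; essentially never leaves without prior activation.
From PhCH₂–OTs the leaving group is OTs⁻ (pKₐ(p-CH₃C₆H₄SO₃H (TsOH)) ≈ -2.8). Resonance-delocalised arenesulfonate.
(In practice PhCH₂–OTs is made from PhCH₂–OH by treatment with TsCl / pyridine, converting the hydroxyl into a tosylate.)

PhCH₂–OTs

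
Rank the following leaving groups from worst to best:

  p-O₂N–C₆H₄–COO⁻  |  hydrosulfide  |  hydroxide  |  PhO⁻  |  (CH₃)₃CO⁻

The more stable X⁻ (or X) is on its own — i.e. the weaker a base it is — the better a leaving group it makes.
p-O₂N–C₆H₄–COO⁻: pKₐ(p-nitrobenzoic acid) ≈ 3.4
hydrosulfide: pKₐ(H₂S) ≈ 7
PhO⁻: pKₐ(C₆H₅OH (phenol)) ≈ 10
hydroxide: pKₐ(H₂O) ≈ 15.7
(CH₃)₃CO⁻: pKₐ(t-BuOH) ≈ 18
Reversing gives the worst-to-best order requested.

(CH₃)₃CO⁻ < hydroxide < PhO⁻ < hydrosulfide < p-O₂N–C₆H₄–COO⁻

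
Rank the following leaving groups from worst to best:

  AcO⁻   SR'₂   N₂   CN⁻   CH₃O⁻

N₂: no meaningful conjugate acid; N₂ departs as an exceptionally stable neutral molecule
SR'₂: pKₐ(R'₂SH⁺) ≈ -7
AcO⁻: pKₐ(CH₃COOH) ≈ 4.8
CN⁻: pKₐ(HCN) ≈ 9.2
CH₃O⁻: pKₐ(CH₃OH) ≈ 15.5
The question asks for worst first, so the sequence is read in increasing leaving-group ability.

CH₃O⁻ < CN⁻ < AcO⁻ < SR'₂ < N₂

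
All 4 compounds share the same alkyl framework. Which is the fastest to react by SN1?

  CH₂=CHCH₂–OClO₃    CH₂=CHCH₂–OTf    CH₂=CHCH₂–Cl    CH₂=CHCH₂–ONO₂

CH₂=CHCH₂–OTf

Same R in every case — rank the leaving groups.
Rank by basicity of the departing species: weakest base leaves most easily.
CH₂=CHCH₂–OTf loses OTf⁻: pKₐ(CF₃SO₃H (triflic acid)) ≈ -14
CH₂=CHCH₂–OClO₃ loses ClO₄⁻: pKₐ(HClO₄) ≈ -10
CH₂=CHCH₂–Cl loses Cl⁻: pKₐ(HCl) ≈ -7
CH₂=CHCH₂–ONO₂ loses NO₃⁻: pKₐ(HNO₃) ≈ -1.3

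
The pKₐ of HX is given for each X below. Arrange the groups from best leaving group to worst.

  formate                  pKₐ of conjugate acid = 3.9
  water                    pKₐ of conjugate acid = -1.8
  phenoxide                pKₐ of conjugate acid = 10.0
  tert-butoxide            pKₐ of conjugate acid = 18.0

water > formate > phenoxide > tert-butoxide

Lower conjugate-acid pKₐ ⇒ weaker base ⇒ better leaving group.
Sorting by the given values: water (-1.8), formate (3.9), phenoxide (10.0), tert-butoxide (18.0).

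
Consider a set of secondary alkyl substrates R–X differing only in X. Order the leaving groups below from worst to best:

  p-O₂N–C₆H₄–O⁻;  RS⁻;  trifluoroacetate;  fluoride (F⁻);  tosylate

RS⁻ < p-O₂N–C₆H₄–O⁻ < fluoride (F⁻) < trifluoroacetate < tosylate

The more stable X⁻ (or X) is on its own — i.e. the weaker a base it is — the better a leaving group it makes.
tosylate: pKₐ(p-CH₃C₆H₄SO₃H (TsOH)) ≈ -2.8
trifluoroacetate: pKₐ(CF₃COOH) ≈ 0.2
fluoride (F⁻): pKₐ(HF) ≈ 3.2
p-O₂N–C₆H₄–O⁻: pKₐ(p-nitrophenol) ≈ 7.2
RS⁻: pKₐ(RSH (a thiol)) ≈ 10.5
Listed from poorest to best leaving group as asked.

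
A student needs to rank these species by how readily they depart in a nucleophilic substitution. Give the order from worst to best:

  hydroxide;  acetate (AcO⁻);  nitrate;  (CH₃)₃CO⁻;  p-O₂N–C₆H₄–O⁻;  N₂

The more stable X⁻ (or X) is on its own — i.e. the weaker a base it is — the better a leaving group it makes.
N₂: no meaningful conjugate acid; N₂ departs as an exceptionally stable neutral molecule
nitrate: pKₐ(HNO₃) ≈ -1.3 — resonance-delocalised over three oxygens
acetate (AcO⁻): pKₐ(CH₃COOH) ≈ 4.8 — resonance-stabilised but still a weak base
p-O₂N–C₆H₄–O⁻: pKₐ(p-nitrophenol) ≈ 7.2
hydroxide: pKₐ(H₂O) ≈ 15.7 — strong base; essentially never leaves without prior activation
(CH₃)₃CO⁻: pKₐ(t-BuOH) ≈ 18
Listed from poorest to best leaving group as asked.

(CH₃)₃CO⁻ < hydroxide < p-O₂N–C₆H₄–O⁻ < acetate (AcO⁻) < nitrate < N₂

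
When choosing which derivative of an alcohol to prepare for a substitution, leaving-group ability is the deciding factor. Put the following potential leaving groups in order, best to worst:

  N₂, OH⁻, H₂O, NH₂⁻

N₂ > H₂O > OH⁻ > NH₂⁻

N₂: no meaningful conjugate acid; N₂ departs as an exceptionally stable neutral molecule
H₂O: pKₐ(H₃O⁺) ≈ -1.7 — neutral; leaves from a protonated alcohol (R–OH₂⁺)
OH⁻: pKₐ(H₂O) ≈ 15.7
NH₂⁻: pKₐ(NH₃) ≈ 38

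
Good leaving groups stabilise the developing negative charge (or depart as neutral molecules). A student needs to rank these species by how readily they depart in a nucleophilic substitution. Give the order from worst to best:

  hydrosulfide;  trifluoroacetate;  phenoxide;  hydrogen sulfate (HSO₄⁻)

phenoxide < hydrosulfide < trifluoroacetate < hydrogen sulfate (HSO₄⁻)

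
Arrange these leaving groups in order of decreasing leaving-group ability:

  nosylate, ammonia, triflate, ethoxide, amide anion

A good leaving group is a weak base: the lower the pKₐ of its conjugate acid, the more readily it departs.
triflate: pKₐ(CF₃SO₃H (triflic acid)) ≈ -14
nosylate: pKₐ(p-O₂NC₆H₄SO₃H) ≈ -3.5
ammonia: pKₐ(NH₄⁺) ≈ 9.2 — neutral but moderately basic; leaves from R–NH₃⁺
ethoxide: pKₐ(CH₃CH₂OH) ≈ 16 — strong base; alkoxides do not leave unassisted
amide anion: pKₐ(NH₃) ≈ 38 — extremely strong base; never a leaving group

triflate > nosylate > ammonia > ethoxide > amide anion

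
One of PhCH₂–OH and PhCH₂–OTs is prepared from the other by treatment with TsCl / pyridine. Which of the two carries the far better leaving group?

PhCH₂–OTs

From PhCH₂–OH the departing group would be OH⁻ (pKₐ(H₂O) ≈ 15.7). Strong base; essentially never leaves without prior activation.
From PhCH₂–OTs the leaving group is OTs⁻ (pKₐ(p-CH₃C₆H₄SO₃H (TsOH)) ≈ -2.8). Resonance-delocalised arenesulfonate.
Treatment with TsCl / pyridine works by converting the hydroxyl into a tosylate, making PhCH₂–OTs enormously more reactive.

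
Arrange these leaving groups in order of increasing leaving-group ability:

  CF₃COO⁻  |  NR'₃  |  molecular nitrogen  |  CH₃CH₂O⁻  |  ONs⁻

A good leaving group is a weak base: the lower the pKₐ of its conjugate acid, the more readily it departs.
molecular nitrogen: no meaningful conjugate acid; N₂ departs as an exceptionally stable neutral molecule
ONs⁻: pKₐ(p-O₂NC₆H₄SO₃H) ≈ -3.5
CF₃COO⁻: pKₐ(CF₃COOH) ≈ 0.2 — strongly electron-withdrawing CF₃ stabilises the carboxylate
NR'₃: pKₐ(R'₃NH⁺) ≈ 10.7 — neutral but still a fairly strong base; Hofmann-elimination LG
CH₃CH₂O⁻: pKₐ(CH₃CH₂OH) ≈ 16 — strong base; alkoxides do not leave unassisted
Listed from poorest to best leaving group as asked.

CH₃CH₂O⁻ < NR'₃ < CF₃COO⁻ < ONs⁻ < molecular nitrogen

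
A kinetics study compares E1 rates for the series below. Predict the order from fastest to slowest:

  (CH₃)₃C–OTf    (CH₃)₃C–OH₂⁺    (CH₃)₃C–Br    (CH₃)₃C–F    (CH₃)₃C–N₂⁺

(CH₃)₃C–N₂⁺ > (CH₃)₃C–OTf > (CH₃)₃C–Br > (CH₃)₃C–OH₂⁺ > (CH₃)₃C–F

The skeletons are identical, so relative rate is governed entirely by leaving-group ability.
The more stable X⁻ (or X) is on its own — i.e. the weaker a base it is — the better a leaving group it makes.
(CH₃)₃C–N₂⁺ loses N₂: no meaningful conjugate acid; N₂ departs as an exceptionally stable neutral molecule
(CH₃)₃C–OTf loses OTf⁻: pKₐ(CF₃SO₃H (triflic acid)) ≈ -14
(CH₃)₃C–Br loses Br⁻: pKₐ(HBr) ≈ -9
(CH₃)₃C–OH₂⁺ loses H₂O: pKₐ(H₃O⁺) ≈ -1.7
(CH₃)₃C–F loses F⁻: pKₐ(HF) ≈ 3.2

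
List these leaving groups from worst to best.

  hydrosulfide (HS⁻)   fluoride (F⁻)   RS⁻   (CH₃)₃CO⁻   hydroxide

Leaving-group ability tracks the stability of the departed species; conjugate-acid pKₐ is the usual yardstick (lower pKₐ → better LG).
fluoride (F⁻): pKₐ(HF) ≈ 3.2 — small and strongly basic; the poor halide leaving group
hydrosulfide (HS⁻): pKₐ(H₂S) ≈ 7 — larger and more polarisable than the oxygen analogue
RS⁻: pKₐ(RSH (a thiol)) ≈ 10.5
hydroxide: pKₐ(H₂O) ≈ 15.7
(CH₃)₃CO⁻: pKₐ(t-BuOH) ≈ 18 — bulky, strongly basic alkoxide
The question asks for worst first, so the sequence is read in increasing leaving-group ability.

(CH₃)₃CO⁻ < hydroxide < RS⁻ < hydrosulfide (HS⁻) < fluoride (F⁻)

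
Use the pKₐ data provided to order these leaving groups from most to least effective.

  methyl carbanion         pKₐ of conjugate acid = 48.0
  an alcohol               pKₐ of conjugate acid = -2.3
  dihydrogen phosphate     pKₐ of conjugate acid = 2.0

an alcohol > dihydrogen phosphate > methyl carbanion

Lower conjugate-acid pKₐ ⇒ weaker base ⇒ better leaving group.
Sorting by the given values: an alcohol (-2.3), dihydrogen phosphate (2.0), methyl carbanion (48.0).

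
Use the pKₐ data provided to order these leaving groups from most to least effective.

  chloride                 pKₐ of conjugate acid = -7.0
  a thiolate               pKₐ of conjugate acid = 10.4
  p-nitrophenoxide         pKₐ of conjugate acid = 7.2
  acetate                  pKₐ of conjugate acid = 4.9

chloride > acetate > p-nitrophenoxide > a thiolate

Lower conjugate-acid pKₐ ⇒ weaker base ⇒ better leaving group.
Sorting by the given values: chloride (-7.0), acetate (4.9), p-nitrophenoxide (7.2), a thiolate (10.4).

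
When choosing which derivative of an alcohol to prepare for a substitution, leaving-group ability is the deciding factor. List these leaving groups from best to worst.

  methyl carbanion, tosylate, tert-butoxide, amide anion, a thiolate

tosylate > a thiolate > tert-butoxide > amide anion > methyl carbanion

A good leaving group is a weak base: the lower the pKₐ of its conjugate acid, the more readily it departs.
tosylate: pKₐ(p-CH₃C₆H₄SO₃H (TsOH)) ≈ -2.8 — resonance-delocalised arenesulfonate
a thiolate: pKₐ(RSH (a thiol)) ≈ 10.5 — moderately basic; rarely leaves without activation
tert-butoxide: pKₐ(t-BuOH) ≈ 18 — bulky, strongly basic alkoxide
amide anion: pKₐ(NH₃) ≈ 38 — extremely strong base; never a leaving group
methyl carbanion: pKₐ(CH₄) ≈ 48 — unstabilised carbanion; the worst conceivable leaving group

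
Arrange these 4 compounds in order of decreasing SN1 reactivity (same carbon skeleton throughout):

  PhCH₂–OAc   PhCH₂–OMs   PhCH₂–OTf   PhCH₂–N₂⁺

With the same alkyl group throughout, only the leaving group differentiates the rates.
Rank by basicity of the departing species: weakest base leaves most easily.
PhCH₂–N₂⁺ loses N₂: no meaningful conjugate acid; N₂ departs as an exceptionally stable neutral molecule
PhCH₂–OTf loses OTf⁻: pKₐ(CF₃SO₃H (triflic acid)) ≈ -14
PhCH₂–OMs loses OMs⁻: pKₐ(CH₃SO₃H (MsOH)) ≈ -1.9
PhCH₂–OAc loses AcO⁻: pKₐ(CH₃COOH) ≈ 4.8

PhCH₂–N₂⁺ > PhCH₂–OTf > PhCH₂–OMs > PhCH₂–OAc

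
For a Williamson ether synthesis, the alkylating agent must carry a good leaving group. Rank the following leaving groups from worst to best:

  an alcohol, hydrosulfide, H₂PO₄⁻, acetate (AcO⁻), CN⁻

The more stable X⁻ (or X) is on its own — i.e. the weaker a base it is — the better a leaving group it makes.
an alcohol: pKₐ(R'OH₂⁺) ≈ -2.4 — neutral; leaves from a protonated ether (an oxonium ion, R–O(H)R'⁺)
H₂PO₄⁻: pKₐ(H₃PO₄) ≈ 2.1
acetate (AcO⁻): pKₐ(CH₃COOH) ≈ 4.8 — resonance-stabilised but still a weak base
hydrosulfide: pKₐ(H₂S) ≈ 7
CN⁻: pKₐ(HCN) ≈ 9.2
The question asks for worst first, so the sequence is read in increasing leaving-group ability.

CN⁻ < hydrosulfide < acetate (AcO⁻) < H₂PO₄⁻ < an alcohol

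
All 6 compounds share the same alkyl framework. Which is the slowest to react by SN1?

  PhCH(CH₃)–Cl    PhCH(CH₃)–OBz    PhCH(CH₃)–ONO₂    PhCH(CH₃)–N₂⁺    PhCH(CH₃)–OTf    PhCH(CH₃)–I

PhCH(CH₃)–OBz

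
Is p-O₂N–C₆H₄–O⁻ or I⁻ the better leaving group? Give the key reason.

I⁻ is the better leaving group.
pKₐ(HI) ≈ -10 versus pKₐ(p-nitrophenol) ≈ 7.2: I⁻ is the much weaker base.
Large, highly polarisable; very weak base.

I⁻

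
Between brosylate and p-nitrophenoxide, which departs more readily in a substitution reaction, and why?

brosylate is the better leaving group.
pKₐ(p-BrC₆H₄SO₃H) ≈ -2.8 versus pKₐ(p-nitrophenol) ≈ 7.2: brosylate is the much weaker base.
Arenesulfonate with a p-bromo substituent.

brosylate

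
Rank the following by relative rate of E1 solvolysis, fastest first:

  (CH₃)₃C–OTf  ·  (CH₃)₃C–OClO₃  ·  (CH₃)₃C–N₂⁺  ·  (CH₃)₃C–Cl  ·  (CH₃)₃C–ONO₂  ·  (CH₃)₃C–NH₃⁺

(CH₃)₃C–N₂⁺ > (CH₃)₃C–OTf > (CH₃)₃C–OClO₃ > (CH₃)₃C–Cl > (CH₃)₃C–ONO₂ > (CH₃)₃C–NH₃⁺

Identical carbon frameworks mean the comparison reduces to leaving-group quality.
Rank by basicity of the departing species: weakest base leaves most easily.
(CH₃)₃C–N₂⁺ loses N₂: no meaningful conjugate acid; N₂ departs as an exceptionally stable neutral molecule
(CH₃)₃C–OTf loses OTf⁻: pKₐ(CF₃SO₃H (triflic acid)) ≈ -14
(CH₃)₃C–OClO₃ loses ClO₄⁻: pKₐ(HClO₄) ≈ -10
(CH₃)₃C–Cl loses Cl⁻: pKₐ(HCl) ≈ -7
(CH₃)₃C–ONO₂ loses NO₃⁻: pKₐ(HNO₃) ≈ -1.3
(CH₃)₃C–NH₃⁺ loses NH₃: pKₐ(NH₄⁺) ≈ 9.2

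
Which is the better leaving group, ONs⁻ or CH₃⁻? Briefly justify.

ONs⁻

ONs⁻ is the better leaving group.
pKₐ(p-O₂NC₆H₄SO₃H) ≈ -3.5 versus pKₐ(CH₄) ≈ 48: ONs⁻ is the much weaker base.
P-nitro group further stabilises the sulfonate.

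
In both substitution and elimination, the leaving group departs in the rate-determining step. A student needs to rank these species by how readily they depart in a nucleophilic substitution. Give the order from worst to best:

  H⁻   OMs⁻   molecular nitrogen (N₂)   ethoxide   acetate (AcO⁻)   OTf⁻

Rank by basicity of the departing species: weakest base leaves most easily.
molecular nitrogen (N₂): no meaningful conjugate acid; N₂ departs as an exceptionally stable neutral molecule
OTf⁻: pKₐ(CF₃SO₃H (triflic acid)) ≈ -14 — charge spread over three oxygens and a CF₃ group; the premier leaving group in synthesis
OMs⁻: pKₐ(CH₃SO₃H (MsOH)) ≈ -1.9 — resonance-delocalised alkanesulfonate
acetate (AcO⁻): pKₐ(CH₃COOH) ≈ 4.8 — resonance-stabilised but still a weak base
ethoxide: pKₐ(CH₃CH₂OH) ≈ 16 — strong base; alkoxides do not leave unassisted
H⁻: pKₐ(H₂) ≈ 36 — extremely strong base; leaves only in special hydride-transfer contexts
The question asks for worst first, so the sequence is read in increasing leaving-group ability.

H⁻ < ethoxide < acetate (AcO⁻) < OMs⁻ < OTf⁻ < molecular nitrogen (N₂)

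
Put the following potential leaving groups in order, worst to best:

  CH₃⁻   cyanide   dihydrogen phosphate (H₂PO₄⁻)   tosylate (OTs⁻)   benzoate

CH₃⁻ < cyanide < benzoate < dihydrogen phosphate (H₂PO₄⁻) < tosylate (OTs⁻)

Leaving-group ability tracks the stability of the departed species; conjugate-acid pKₐ is the usual yardstick (lower pKₐ → better LG).
tosylate (OTs⁻): pKₐ(p-CH₃C₆H₄SO₃H (TsOH)) ≈ -2.8
dihydrogen phosphate (H₂PO₄⁻): pKₐ(H₃PO₄) ≈ 2.1 — moderate base; biological leaving group after further activation
benzoate: pKₐ(C₆H₅COOH) ≈ 4.2 — aryl carboxylate
cyanide: pKₐ(HCN) ≈ 9.2 — sp carbon stabilises the charge somewhat, but still a poor LG
CH₃⁻: pKₐ(CH₄) ≈ 48 — unstabilised carbanion; the worst conceivable leaving group
The question asks for worst first, so the sequence is read in increasing leaving-group ability.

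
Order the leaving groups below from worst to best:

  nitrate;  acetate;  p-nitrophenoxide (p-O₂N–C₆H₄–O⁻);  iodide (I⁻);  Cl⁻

The more stable X⁻ (or X) is on its own — i.e. the weaker a base it is — the better a leaving group it makes.
iodide (I⁻): pKₐ(HI) ≈ -10
Cl⁻: pKₐ(HCl) ≈ -7 — moderately weak base
nitrate: pKₐ(HNO₃) ≈ -1.3 — resonance-delocalised over three oxygens
acetate: pKₐ(CH₃COOH) ≈ 4.8 — resonance-stabilised but still a weak base
p-nitrophenoxide (p-O₂N–C₆H₄–O⁻): pKₐ(p-nitrophenol) ≈ 7.2
The question asks for worst first, so the sequence is read in increasing leaving-group ability.

p-nitrophenoxide (p-O₂N–C₆H₄–O⁻) < acetate < nitrate < Cl⁻ < iodide (I⁻)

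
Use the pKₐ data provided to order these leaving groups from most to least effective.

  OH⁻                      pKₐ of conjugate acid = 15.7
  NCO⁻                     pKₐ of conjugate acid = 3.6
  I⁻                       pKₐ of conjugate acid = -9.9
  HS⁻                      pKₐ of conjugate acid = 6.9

I⁻ > NCO⁻ > HS⁻ > OH⁻

Lower conjugate-acid pKₐ ⇒ weaker base ⇒ better leaving group.
Sorting by the given values: I⁻ (-9.9), NCO⁻ (3.6), HS⁻ (6.9), OH⁻ (15.7).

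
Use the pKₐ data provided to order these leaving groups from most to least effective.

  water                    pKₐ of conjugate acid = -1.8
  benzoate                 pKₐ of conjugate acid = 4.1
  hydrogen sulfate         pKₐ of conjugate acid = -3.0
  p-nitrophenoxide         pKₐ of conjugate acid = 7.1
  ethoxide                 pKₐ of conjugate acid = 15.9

hydrogen sulfate > water > benzoate > p-nitrophenoxide > ethoxide

Lower conjugate-acid pKₐ ⇒ weaker base ⇒ better leaving group.
Sorting by the given values: hydrogen sulfate (-3.0), water (-1.8), benzoate (4.1), p-nitrophenoxide (7.1), ethoxide (15.9).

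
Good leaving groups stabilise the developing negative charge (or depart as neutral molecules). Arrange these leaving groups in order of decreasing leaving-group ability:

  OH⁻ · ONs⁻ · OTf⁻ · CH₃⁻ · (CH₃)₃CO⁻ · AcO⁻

OTf⁻ > ONs⁻ > AcO⁻ > OH⁻ > (CH₃)₃CO⁻ > CH₃⁻

OTf⁻: pKₐ(CF₃SO₃H (triflic acid)) ≈ -14
ONs⁻: pKₐ(p-O₂NC₆H₄SO₃H) ≈ -3.5
AcO⁻: pKₐ(CH₃COOH) ≈ 4.8
OH⁻: pKₐ(H₂O) ≈ 15.7
(CH₃)₃CO⁻: pKₐ(t-BuOH) ≈ 18
CH₃⁻: pKₐ(CH₄) ≈ 48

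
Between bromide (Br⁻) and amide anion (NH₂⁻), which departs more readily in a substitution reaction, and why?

bromide (Br⁻)

bromide (Br⁻) is the better leaving group.
pKₐ(HBr) ≈ -9 versus pKₐ(NH₃) ≈ 38: bromide (Br⁻) is the much weaker base.
Weak base; good leaving group.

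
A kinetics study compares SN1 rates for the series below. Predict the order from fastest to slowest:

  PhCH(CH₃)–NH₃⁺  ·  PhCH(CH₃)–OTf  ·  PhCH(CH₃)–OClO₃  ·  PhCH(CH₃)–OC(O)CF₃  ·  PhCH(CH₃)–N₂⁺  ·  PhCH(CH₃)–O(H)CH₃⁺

Same R in every case — rank the leaving groups.
The more stable X⁻ (or X) is on its own — i.e. the weaker a base it is — the better a leaving group it makes.
PhCH(CH₃)–N₂⁺ loses N₂: no meaningful conjugate acid; N₂ departs as an exceptionally stable neutral molecule
PhCH(CH₃)–OTf loses OTf⁻: pKₐ(CF₃SO₃H (triflic acid)) ≈ -14
PhCH(CH₃)–OClO₃ loses ClO₄⁻: pKₐ(HClO₄) ≈ -10
PhCH(CH₃)–O(H)CH₃⁺ loses R'OH: pKₐ(R'OH₂⁺) ≈ -2.4
PhCH(CH₃)–OC(O)CF₃ loses CF₃COO⁻: pKₐ(CF₃COOH) ≈ 0.2
PhCH(CH₃)–NH₃⁺ loses NH₃: pKₐ(NH₄⁺) ≈ 9.2

PhCH(CH₃)–N₂⁺ > PhCH(CH₃)–OTf > PhCH(CH₃)–OClO₃ > PhCH(CH₃)–O(H)CH₃⁺ > PhCH(CH₃)–OC(O)CF₃ > PhCH(CH₃)–NH₃⁺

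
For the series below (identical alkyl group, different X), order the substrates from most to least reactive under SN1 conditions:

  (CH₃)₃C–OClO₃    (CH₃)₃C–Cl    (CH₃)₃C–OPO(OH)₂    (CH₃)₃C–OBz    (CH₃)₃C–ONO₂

Identical carbon frameworks mean the comparison reduces to leaving-group quality.
Rank by basicity of the departing species: weakest base leaves most easily.
(CH₃)₃C–OClO₃ loses ClO₄⁻: pKₐ(HClO₄) ≈ -10
(CH₃)₃C–Cl loses Cl⁻: pKₐ(HCl) ≈ -7
(CH₃)₃C–ONO₂ loses NO₃⁻: pKₐ(HNO₃) ≈ -1.3
(CH₃)₃C–OPO(OH)₂ loses H₂PO₄⁻: pKₐ(H₃PO₄) ≈ 2.1
(CH₃)₃C–OBz loses PhCOO⁻: pKₐ(C₆H₅COOH) ≈ 4.2

(CH₃)₃C–OClO₃ > (CH₃)₃C–Cl > (CH₃)₃C–ONO₂ > (CH₃)₃C–OPO(OH)₂ > (CH₃)₃C–OBz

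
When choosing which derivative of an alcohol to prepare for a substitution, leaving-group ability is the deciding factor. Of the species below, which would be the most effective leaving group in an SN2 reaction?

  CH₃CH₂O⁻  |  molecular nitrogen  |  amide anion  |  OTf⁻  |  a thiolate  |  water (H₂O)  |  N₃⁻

molecular nitrogen: no meaningful conjugate acid; N₂ departs as an exceptionally stable neutral molecule
OTf⁻: pKₐ(CF₃SO₃H (triflic acid)) ≈ -14
water (H₂O): pKₐ(H₃O⁺) ≈ -1.7
N₃⁻: pKₐ(HN₃) ≈ 4.7
a thiolate: pKₐ(RSH (a thiol)) ≈ 10.5
CH₃CH₂O⁻: pKₐ(CH₃CH₂OH) ≈ 16
amide anion: pKₐ(NH₃) ≈ 38

molecular nitrogen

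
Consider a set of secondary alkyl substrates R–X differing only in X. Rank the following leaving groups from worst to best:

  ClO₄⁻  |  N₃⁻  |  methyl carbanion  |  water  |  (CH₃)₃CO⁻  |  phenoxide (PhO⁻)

ClO₄⁻: pKₐ(HClO₄) ≈ -10
water: pKₐ(H₃O⁺) ≈ -1.7 — neutral; leaves from a protonated alcohol (R–OH₂⁺)
N₃⁻: pKₐ(HN₃) ≈ 4.7 — linear, resonance-stabilised
phenoxide (PhO⁻): pKₐ(C₆H₅OH (phenol)) ≈ 10
(CH₃)₃CO⁻: pKₐ(t-BuOH) ≈ 18
methyl carbanion: pKₐ(CH₄) ≈ 48 — unstabilised carbanion; the worst conceivable leaving group
Listed from poorest to best leaving group as asked.

methyl carbanion < (CH₃)₃CO⁻ < phenoxide (PhO⁻) < N₃⁻ < water < ClO₄⁻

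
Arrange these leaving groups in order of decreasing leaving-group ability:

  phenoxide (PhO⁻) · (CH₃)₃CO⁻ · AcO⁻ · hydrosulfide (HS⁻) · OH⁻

AcO⁻ > hydrosulfide (HS⁻) > phenoxide (PhO⁻) > OH⁻ > (CH₃)₃CO⁻

A good leaving group is a weak base: the lower the pKₐ of its conjugate acid, the more readily it departs.
AcO⁻: pKₐ(CH₃COOH) ≈ 4.8
hydrosulfide (HS⁻): pKₐ(H₂S) ≈ 7 — larger and more polarisable than the oxygen analogue
phenoxide (PhO⁻): pKₐ(C₆H₅OH (phenol)) ≈ 10
OH⁻: pKₐ(H₂O) ≈ 15.7 — strong base; essentially never leaves without prior activation
(CH₃)₃CO⁻: pKₐ(t-BuOH) ≈ 18 — bulky, strongly basic alkoxide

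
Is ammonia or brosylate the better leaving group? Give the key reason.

brosylate is the better leaving group.
pKₐ(p-BrC₆H₄SO₃H) ≈ -2.8 versus pKₐ(NH₄⁺) ≈ 9.2: brosylate is the much weaker base.
Arenesulfonate with a p-bromo substituent.

brosylate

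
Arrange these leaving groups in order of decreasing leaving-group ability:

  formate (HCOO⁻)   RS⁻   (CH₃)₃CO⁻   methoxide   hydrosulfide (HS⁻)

formate (HCOO⁻) > hydrosulfide (HS⁻) > RS⁻ > methoxide > (CH₃)₃CO⁻

Leaving-group ability tracks the stability of the departed species; conjugate-acid pKₐ is the usual yardstick (lower pKₐ → better LG).
formate (HCOO⁻): pKₐ(HCOOH) ≈ 3.8 — resonance-stabilised carboxylate
hydrosulfide (HS⁻): pKₐ(H₂S) ≈ 7
RS⁻: pKₐ(RSH (a thiol)) ≈ 10.5 — moderately basic; rarely leaves without activation
methoxide: pKₐ(CH₃OH) ≈ 15.5 — strong base; alkoxides do not leave unassisted
(CH₃)₃CO⁻: pKₐ(t-BuOH) ≈ 18 — bulky, strongly basic alkoxide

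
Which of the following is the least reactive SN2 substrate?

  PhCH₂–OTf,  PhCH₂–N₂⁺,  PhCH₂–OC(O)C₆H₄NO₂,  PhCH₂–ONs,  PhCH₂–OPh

PhCH₂–OPh

The skeletons are identical, so relative rate is governed entirely by leaving-group ability.
Rank by basicity of the departing species: weakest base leaves most easily.
PhCH₂–N₂⁺ loses N₂: no meaningful conjugate acid; N₂ departs as an exceptionally stable neutral molecule
PhCH₂–OTf loses OTf⁻: pKₐ(CF₃SO₃H (triflic acid)) ≈ -14
PhCH₂–ONs loses ONs⁻: pKₐ(p-O₂NC₆H₄SO₃H) ≈ -3.5
PhCH₂–OC(O)C₆H₄NO₂ loses p-O₂N–C₆H₄–COO⁻: pKₐ(p-nitrobenzoic acid) ≈ 3.4
PhCH₂–OPh loses PhO⁻: pKₐ(C₆H₅OH (phenol)) ≈ 10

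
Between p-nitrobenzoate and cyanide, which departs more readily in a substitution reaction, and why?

p-nitrobenzoate is the better leaving group.
pKₐ(p-nitrobenzoic acid) ≈ 3.4 versus pKₐ(HCN) ≈ 9.2: p-nitrobenzoate is the much weaker base.
Electron-withdrawing nitro group stabilises the carboxylate.

p-nitrobenzoate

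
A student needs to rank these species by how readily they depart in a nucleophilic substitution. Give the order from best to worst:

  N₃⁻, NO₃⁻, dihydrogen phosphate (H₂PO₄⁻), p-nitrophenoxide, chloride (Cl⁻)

chloride (Cl⁻) > NO₃⁻ > dihydrogen phosphate (H₂PO₄⁻) > N₃⁻ > p-nitrophenoxide

Leaving-group ability tracks the stability of the departed species; conjugate-acid pKₐ is the usual yardstick (lower pKₐ → better LG).
chloride (Cl⁻): pKₐ(HCl) ≈ -7
NO₃⁻: pKₐ(HNO₃) ≈ -1.3
dihydrogen phosphate (H₂PO₄⁻): pKₐ(H₃PO₄) ≈ 2.1 — moderate base; biological leaving group after further activation
N₃⁻: pKₐ(HN₃) ≈ 4.7 — linear, resonance-stabilised
p-nitrophenoxide: pKₐ(p-nitrophenol) ≈ 7.2 — nitro group delocalises the charge; the classic chromogenic LG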